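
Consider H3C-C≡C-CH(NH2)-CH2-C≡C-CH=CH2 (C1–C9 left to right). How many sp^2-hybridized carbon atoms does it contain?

C1: sp3
C2: sp
C3: sp
C4: sp3
C5: sp3
C6: sp
C7: sp
C8: sp2 ✓
C9: sp2 ✓
C8, C9 → 2 sp2 carbons.

2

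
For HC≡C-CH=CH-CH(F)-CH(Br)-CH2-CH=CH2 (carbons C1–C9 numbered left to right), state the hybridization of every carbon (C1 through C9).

C1 has 2 σ bonds, plus two π bonds: steric number 2 → sp.
C2 carries 2 σ bonds, plus two π bonds, giving a steric number of 2, so it is sp.
C3 carries 3 σ bonds, plus one π bond, giving a steric number of 3, so it is sp2.
C4: 3 σ bonds, plus one π bond — 3 electron domains, sp2.
C5 is sp3: 4 σ bonds, 4 electron-density regions.
C6 (4 σ bonds) has steric number 4: sp3.
C7 has 4 σ bonds: steric number 4 → sp3.
C8 (3 σ bonds, plus one π bond) has steric number 3: sp2.
C9 has 3 σ bonds, plus one π bond: steric number 3 → sp2.

C1 sp, C2 sp, C3 sp2, C4 sp2, C5 sp3, C6 sp3, C7 sp3, C8 sp2, C9 sp2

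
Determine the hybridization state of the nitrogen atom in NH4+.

sp^3

Four σ bonds, no lone pair → sp3, tetrahedral.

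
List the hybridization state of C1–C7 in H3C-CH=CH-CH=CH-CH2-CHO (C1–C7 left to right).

C1: 4 σ bonds — 4 electron domains, sp3.
C2 (3 σ bonds, plus one π bond) has steric number 3: sp2.
C3 has 3 σ bonds, plus one π bond: steric number 3 → sp2.
C4 — 3 σ bonds, plus one π bond. Steric number 3, so sp2.
C5: 3 σ bonds, plus one π bond; 3 regions of electron density → sp2.
C6 is sp3: 4 σ bonds, 4 electron-density regions.
C7 carries 3 σ bonds, plus one π bond, giving a steric number of 3, so it is sp2.

C1 sp3, C2 sp2, C3 sp2, C4 sp2, C5 sp2, C6 sp3, C7 sp2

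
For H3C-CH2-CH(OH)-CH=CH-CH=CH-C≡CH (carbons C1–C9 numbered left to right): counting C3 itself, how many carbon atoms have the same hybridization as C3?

C3 is sp3 (only σ bonds).
C1: sp3 ✓
C2: sp3 ✓
C3: sp3 ✓
C4: sp2
C5: sp2
C6: sp2
C7: sp2
C8: sp
C9: sp
3 carbons are sp3.

3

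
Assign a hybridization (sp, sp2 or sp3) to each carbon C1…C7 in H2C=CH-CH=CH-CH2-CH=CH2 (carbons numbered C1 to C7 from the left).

C1 carries 3 σ bonds, plus one π bond, giving a steric number of 3, so it is sp2.
C2 carries 3 σ bonds, plus one π bond, giving a steric number of 3, so it is sp2.
C3 is sp2: 3 σ bonds, plus one π bond, 3 electron-density regions.
C4: 3 σ bonds, plus one π bond; 3 regions of electron density → sp2.
C5 is sp3: 4 σ bonds, 4 electron-density regions.
C6 (3 σ bonds, plus one π bond) has steric number 3: sp2.
C7 has 3 σ bonds, plus one π bond: steric number 3 → sp2.

C1 sp2, C2 sp2, C3 sp2, C4 sp2, C5 sp3, C6 sp2, C7 sp2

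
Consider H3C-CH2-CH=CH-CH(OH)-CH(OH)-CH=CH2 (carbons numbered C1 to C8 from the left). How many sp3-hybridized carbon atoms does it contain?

4

C1: sp3 ✓
C2: sp3 ✓
C3: sp2
C4: sp2
C5: sp3 ✓
C6: sp3 ✓
C7: sp2
C8: sp2
C1, C2, C5, C6 → 4 sp3 carbons.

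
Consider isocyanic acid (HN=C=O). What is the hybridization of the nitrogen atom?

sp2

The nitrogen atom carries 2 σ bonds and 1 lone pair, plus one π bond, giving a steric number of 3, so it is sp2.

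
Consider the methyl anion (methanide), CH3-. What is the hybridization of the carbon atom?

Three σ bonds + one lone pair = steric number 4 → sp3, pyramidal.

sp^3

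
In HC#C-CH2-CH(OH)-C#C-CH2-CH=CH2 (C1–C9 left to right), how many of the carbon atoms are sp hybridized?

C1: sp ✓
C2: sp ✓
C3: sp3
C4: sp3
C5: sp ✓
C6: sp ✓
C7: sp3
C8: sp2
C9: sp2
C1, C2, C5, C6 → 4 sp carbons.

4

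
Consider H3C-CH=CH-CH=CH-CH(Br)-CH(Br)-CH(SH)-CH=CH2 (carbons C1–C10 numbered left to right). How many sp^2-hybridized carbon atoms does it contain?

C1: sp3
C2: sp2 ✓
C3: sp2 ✓
C4: sp2 ✓
C5: sp2 ✓
C6: sp3
C7: sp3
C8: sp3
C9: sp2 ✓
C10: sp2 ✓
C2, C3, C4, C5, C9, C10 → 6 sp2 carbons.

6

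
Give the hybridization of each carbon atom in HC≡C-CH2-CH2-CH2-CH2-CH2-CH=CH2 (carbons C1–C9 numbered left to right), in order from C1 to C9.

C1 — 2 σ bonds, plus two π bonds. Steric number 2, so sp.
C2 (2 σ bonds, plus two π bonds) has steric number 2: sp.
C3 — 4 σ bonds. Steric number 4, so sp3.
C4 (4 σ bonds) has steric number 4: sp3.
C5: 4 σ bonds — 4 electron domains, sp3.
C6 carries 4 σ bonds, giving a steric number of 4, so it is sp3.
C7: 4 σ bonds; 4 regions of electron density → sp3.
C8 (3 σ bonds, plus one π bond) has steric number 3: sp2.
C9 carries 3 σ bonds, plus one π bond, giving a steric number of 3, so it is sp2.

C1 sp, C2 sp, C3 sp3, C4 sp3, C5 sp3, C6 sp3, C7 sp3, C8 sp2, C9 sp2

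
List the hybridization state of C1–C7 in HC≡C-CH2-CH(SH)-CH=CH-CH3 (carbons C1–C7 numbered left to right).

C1: 2 σ bonds, plus two π bonds — 2 electron domains, sp.
C2 is sp: 2 σ bonds, plus two π bonds, 2 electron-density regions.
C3 is sp3: 4 σ bonds, 4 electron-density regions.
C4 — 4 σ bonds. Steric number 4, so sp3.
C5 (3 σ bonds, plus one π bond) has steric number 3: sp2.
C6 is sp2: 3 σ bonds, plus one π bond, 3 electron-density regions.
C7: 4 σ bonds; 4 regions of electron density → sp3.

C1 sp, C2 sp, C3 sp3, C4 sp3, C5 sp2, C6 sp2, C7 sp3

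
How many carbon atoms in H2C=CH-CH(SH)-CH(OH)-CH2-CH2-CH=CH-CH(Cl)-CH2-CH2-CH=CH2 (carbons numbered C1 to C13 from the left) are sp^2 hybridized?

C1: sp2 ✓
C2: sp2 ✓
C3: sp3
C4: sp3
C5: sp3
C6: sp3
C7: sp2 ✓
C8: sp2 ✓
C9: sp3
C10: sp3
C11: sp3
C12: sp2 ✓
C13: sp2 ✓
C1, C2, C7, C8, C12, C13 → 6 sp2 carbons.

6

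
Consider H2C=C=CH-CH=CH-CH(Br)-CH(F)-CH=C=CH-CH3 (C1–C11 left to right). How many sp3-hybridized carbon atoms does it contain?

C1: sp2
C2: sp
C3: sp2
C4: sp2
C5: sp2
C6: sp3 ✓
C7: sp3 ✓
C8: sp2
C9: sp
C10: sp2
C11: sp3 ✓
C6, C7, C11 → 3 sp3 carbons.

3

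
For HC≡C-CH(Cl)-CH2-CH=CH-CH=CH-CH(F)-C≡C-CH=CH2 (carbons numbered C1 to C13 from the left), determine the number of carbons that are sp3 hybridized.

C1: sp
C2: sp
C3: sp3 ✓
C4: sp3 ✓
C5: sp2
C6: sp2
C7: sp2
C8: sp2
C9: sp3 ✓
C10: sp
C11: sp
C12: sp2
C13: sp2
C3, C4, C9 → 3 sp3 carbons.

3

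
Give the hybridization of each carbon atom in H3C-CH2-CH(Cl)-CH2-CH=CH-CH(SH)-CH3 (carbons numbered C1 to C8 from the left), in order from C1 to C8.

C1 sp3, C2 sp3, C3 sp3, C4 sp3, C5 sp2, C6 sp2, C7 sp3, C8 sp3

C1 carries 4 σ bonds, giving a steric number of 4, so it is sp3.
C2 has 4 σ bonds: steric number 4 → sp3.
C3 has 4 σ bonds: steric number 4 → sp3.
C4 (4 σ bonds) has steric number 4: sp3.
C5: 3 σ bonds, plus one π bond — 3 electron domains, sp2.
C6 (3 σ bonds, plus one π bond) has steric number 3: sp2.
C7 — 4 σ bonds. Steric number 4, so sp3.
C8: 4 σ bonds; 4 regions of electron density → sp3.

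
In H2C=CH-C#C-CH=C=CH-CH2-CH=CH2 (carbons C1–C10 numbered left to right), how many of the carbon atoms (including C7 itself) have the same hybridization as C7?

6

C7 is sp2 (one π bond).
C1: sp2 ✓
C2: sp2 ✓
C3: sp
C4: sp
C5: sp2 ✓
C6: sp
C7: sp2 ✓
C8: sp3
C9: sp2 ✓
C10: sp2 ✓
6 carbons are sp2.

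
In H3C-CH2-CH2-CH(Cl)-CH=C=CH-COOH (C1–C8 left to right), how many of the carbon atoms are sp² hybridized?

C1: sp3
C2: sp3
C3: sp3
C4: sp3
C5: sp2 ✓
C6: sp
C7: sp2 ✓
C8: sp2 ✓
C5, C7, C8 → 3 sp2 carbons.

3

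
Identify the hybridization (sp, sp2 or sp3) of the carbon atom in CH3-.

Three σ bonds + one lone pair = steric number 4 → sp3, pyramidal.

sp3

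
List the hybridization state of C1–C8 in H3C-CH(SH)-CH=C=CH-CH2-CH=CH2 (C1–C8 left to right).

C1 carries 4 σ bonds, giving a steric number of 4, so it is sp3.
C2 (4 σ bonds) has steric number 4: sp3.
C3 is sp2: 3 σ bonds, plus one π bond, 3 electron-density regions.
C4 has 2 σ bonds, plus two π bonds: steric number 2 → sp.
C5 is sp2: 3 σ bonds, plus one π bond, 3 electron-density regions.
C6 has 4 σ bonds: steric number 4 → sp3.
C7: 3 σ bonds, plus one π bond; 3 regions of electron density → sp2.
C8: 3 σ bonds, plus one π bond; 3 regions of electron density → sp2.

C1 sp3, C2 sp3, C3 sp2, C4 sp, C5 sp2, C6 sp3, C7 sp2, C8 sp2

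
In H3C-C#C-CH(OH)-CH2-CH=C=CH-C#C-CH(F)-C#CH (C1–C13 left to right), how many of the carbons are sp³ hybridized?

4

C1: sp3 ✓
C2: sp
C3: sp
C4: sp3 ✓
C5: sp3 ✓
C6: sp2
C7: sp
C8: sp2
C9: sp
C10: sp
C11: sp3 ✓
C12: sp
C13: sp
C1, C4, C5, C11 → 4 sp3 carbons.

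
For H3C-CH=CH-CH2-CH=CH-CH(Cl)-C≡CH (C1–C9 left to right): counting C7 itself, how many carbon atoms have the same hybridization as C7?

C7 is sp3 (only σ bonds).
C1: sp3 ✓
C2: sp2
C3: sp2
C4: sp3 ✓
C5: sp2
C6: sp2
C7: sp3 ✓
C8: sp
C9: sp
3 carbons are sp3.

3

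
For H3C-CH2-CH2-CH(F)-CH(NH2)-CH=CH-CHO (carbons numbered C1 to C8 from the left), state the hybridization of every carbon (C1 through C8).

C1: 4 σ bonds; 4 regions of electron density → sp3.
C2 carries 4 σ bonds, giving a steric number of 4, so it is sp3.
C3 — 4 σ bonds. Steric number 4, so sp3.
C4 has 4 σ bonds: steric number 4 → sp3.
C5 carries 4 σ bonds, giving a steric number of 4, so it is sp3.
C6: 3 σ bonds, plus one π bond; 3 regions of electron density → sp2.
C7 (3 σ bonds, plus one π bond) has steric number 3: sp2.
C8 (3 σ bonds, plus one π bond) has steric number 3: sp2.

C1 sp3, C2 sp3, C3 sp3, C4 sp3, C5 sp3, C6 sp2, C7 sp2, C8 sp2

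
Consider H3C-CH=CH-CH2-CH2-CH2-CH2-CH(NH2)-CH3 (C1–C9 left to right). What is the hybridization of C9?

C9 is sp3: 4 σ bonds, 4 electron-density regions.

sp^3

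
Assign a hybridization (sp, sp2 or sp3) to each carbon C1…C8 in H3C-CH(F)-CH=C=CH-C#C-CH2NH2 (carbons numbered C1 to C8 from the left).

C1: 4 σ bonds — 4 electron domains, sp3.
C2 (4 σ bonds) has steric number 4: sp3.
C3 is sp2: 3 σ bonds, plus one π bond, 3 electron-density regions.
C4 — 2 σ bonds, plus two π bonds. Steric number 2, so sp.
C5 is sp2: 3 σ bonds, plus one π bond, 3 electron-density regions.
C6: 2 σ bonds, plus two π bonds; 2 regions of electron density → sp.
C7 — 2 σ bonds, plus two π bonds. Steric number 2, so sp.
C8 — 4 σ bonds. Steric number 4, so sp3.

C1 sp3, C2 sp3, C3 sp2, C4 sp, C5 sp2, C6 sp, C7 sp, C8 sp3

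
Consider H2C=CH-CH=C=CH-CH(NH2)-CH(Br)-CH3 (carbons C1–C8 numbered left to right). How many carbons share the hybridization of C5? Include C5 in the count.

C5 is sp2 (one π bond).
C1: sp2 ✓
C2: sp2 ✓
C3: sp2 ✓
C4: sp
C5: sp2 ✓
C6: sp3
C7: sp3
C8: sp3
4 carbons are sp2.

4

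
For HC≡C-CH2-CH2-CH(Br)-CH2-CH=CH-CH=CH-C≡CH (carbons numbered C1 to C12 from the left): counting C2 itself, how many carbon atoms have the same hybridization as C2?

C2 is sp (two π bonds).
C1: sp ✓
C2: sp ✓
C3: sp3
C4: sp3
C5: sp3
C6: sp3
C7: sp2
C8: sp2
C9: sp2
C10: sp2
C11: sp ✓
C12: sp ✓
4 carbons are sp.

4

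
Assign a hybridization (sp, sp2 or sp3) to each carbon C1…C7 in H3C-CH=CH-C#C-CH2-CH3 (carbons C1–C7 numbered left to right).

C1 (4 σ bonds) has steric number 4: sp3.
C2 — 3 σ bonds, plus one π bond. Steric number 3, so sp2.
C3: 3 σ bonds, plus one π bond — 3 electron domains, sp2.
C4 (2 σ bonds, plus two π bonds) has steric number 2: sp.
C5 — 2 σ bonds, plus two π bonds. Steric number 2, so sp.
C6: 4 σ bonds — 4 electron domains, sp3.
C7 is sp3: 4 σ bonds, 4 electron-density regions.

C1 sp3, C2 sp2, C3 sp2, C4 sp, C5 sp, C6 sp3, C7 sp3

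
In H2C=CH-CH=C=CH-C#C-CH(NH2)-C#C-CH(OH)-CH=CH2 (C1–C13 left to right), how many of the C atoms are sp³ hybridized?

C1: sp2
C2: sp2
C3: sp2
C4: sp
C5: sp2
C6: sp
C7: sp
C8: sp3 ✓
C9: sp
C10: sp
C11: sp3 ✓
C12: sp2
C13: sp2
C8, C11 → 2 sp3 carbons.

2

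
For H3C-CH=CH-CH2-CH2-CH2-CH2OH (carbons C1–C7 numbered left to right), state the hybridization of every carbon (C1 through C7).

C1 sp3, C2 sp2, C3 sp2, C4 sp3, C5 sp3, C6 sp3, C7 sp3

C1 — 4 σ bonds. Steric number 4, so sp3.
C2 — 3 σ bonds, plus one π bond. Steric number 3, so sp2.
C3 (3 σ bonds, plus one π bond) has steric number 3: sp2.
C4 is sp3: 4 σ bonds, 4 electron-density regions.
C5: 4 σ bonds — 4 electron domains, sp3.
C6 is sp3: 4 σ bonds, 4 electron-density regions.
C7 carries 4 σ bonds, giving a steric number of 4, so it is sp3.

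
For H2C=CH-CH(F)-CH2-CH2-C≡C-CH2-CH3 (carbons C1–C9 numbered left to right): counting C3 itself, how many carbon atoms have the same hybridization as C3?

5

C3 is sp3 (only σ bonds).
C1: sp2
C2: sp2
C3: sp3 ✓
C4: sp3 ✓
C5: sp3 ✓
C6: sp
C7: sp
C8: sp3 ✓
C9: sp3 ✓
5 carbons are sp3.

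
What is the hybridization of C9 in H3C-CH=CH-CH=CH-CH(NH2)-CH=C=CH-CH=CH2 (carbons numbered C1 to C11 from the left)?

sp2

C9 has 3 σ bonds, plus one π bond: steric number 3 → sp2.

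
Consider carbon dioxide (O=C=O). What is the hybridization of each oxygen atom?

sp^2

One σ bond + two lone pairs = steric number 3 → sp2.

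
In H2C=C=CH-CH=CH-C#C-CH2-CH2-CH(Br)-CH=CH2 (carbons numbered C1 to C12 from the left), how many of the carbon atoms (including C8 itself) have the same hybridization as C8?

3

C8 is sp3 (only σ bonds).
C1: sp2
C2: sp
C3: sp2
C4: sp2
C5: sp2
C6: sp
C7: sp
C8: sp3 ✓
C9: sp3 ✓
C10: sp3 ✓
C11: sp2
C12: sp2
3 carbons are sp3.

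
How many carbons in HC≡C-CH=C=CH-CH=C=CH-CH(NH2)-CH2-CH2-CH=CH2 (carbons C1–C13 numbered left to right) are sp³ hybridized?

C1: sp
C2: sp
C3: sp2
C4: sp
C5: sp2
C6: sp2
C7: sp
C8: sp2
C9: sp3 ✓
C10: sp3 ✓
C11: sp3 ✓
C12: sp2
C13: sp2
C9, C10, C11 → 3 sp3 carbons.

3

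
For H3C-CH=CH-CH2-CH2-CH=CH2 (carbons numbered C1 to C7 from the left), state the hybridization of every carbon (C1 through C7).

C1 sp3, C2 sp2, C3 sp2, C4 sp3, C5 sp3, C6 sp2, C7 sp2

C1 is sp3: 4 σ bonds, 4 electron-density regions.
C2 carries 3 σ bonds, plus one π bond, giving a steric number of 3, so it is sp2.
C3 carries 3 σ bonds, plus one π bond, giving a steric number of 3, so it is sp2.
C4 has 4 σ bonds: steric number 4 → sp3.
C5 (4 σ bonds) has steric number 4: sp3.
C6 is sp2: 3 σ bonds, plus one π bond, 3 electron-density regions.
C7 is sp2: 3 σ bonds, plus one π bond, 3 electron-density regions.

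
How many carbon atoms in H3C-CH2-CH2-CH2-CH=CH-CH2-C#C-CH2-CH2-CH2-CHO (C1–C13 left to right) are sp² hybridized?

C1: sp3
C2: sp3
C3: sp3
C4: sp3
C5: sp2 ✓
C6: sp2 ✓
C7: sp3
C8: sp
C9: sp
C10: sp3
C11: sp3
C12: sp3
C13: sp2 ✓
C5, C6, C13 → 3 sp2 carbons.

3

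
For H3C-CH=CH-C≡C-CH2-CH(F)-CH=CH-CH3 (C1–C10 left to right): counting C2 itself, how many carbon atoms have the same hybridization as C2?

C2 is sp2 (one π bond).
C1: sp3
C2: sp2 ✓
C3: sp2 ✓
C4: sp
C5: sp
C6: sp3
C7: sp3
C8: sp2 ✓
C9: sp2 ✓
C10: sp3
4 carbons are sp2.

4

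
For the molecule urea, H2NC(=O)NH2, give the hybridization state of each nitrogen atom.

Both N lone pairs are conjugated with the C=O; planar sp2.

sp^2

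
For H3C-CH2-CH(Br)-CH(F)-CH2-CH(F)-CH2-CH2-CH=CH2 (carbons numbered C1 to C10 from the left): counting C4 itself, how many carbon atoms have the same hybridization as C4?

C4 is sp3 (only σ bonds).
C1: sp3 ✓
C2: sp3 ✓
C3: sp3 ✓
C4: sp3 ✓
C5: sp3 ✓
C6: sp3 ✓
C7: sp3 ✓
C8: sp3 ✓
C9: sp2
C10: sp2
8 carbons are sp3.

8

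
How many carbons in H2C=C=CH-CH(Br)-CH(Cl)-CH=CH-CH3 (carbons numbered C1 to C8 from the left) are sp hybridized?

1

C1: sp2
C2: sp ✓
C3: sp2
C4: sp3
C5: sp3
C6: sp2
C7: sp2
C8: sp3
C2 → 1 sp carbon.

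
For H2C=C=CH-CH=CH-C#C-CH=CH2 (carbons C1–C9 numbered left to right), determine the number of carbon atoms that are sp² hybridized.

6

C1: sp2 ✓
C2: sp
C3: sp2 ✓
C4: sp2 ✓
C5: sp2 ✓
C6: sp
C7: sp
C8: sp2 ✓
C9: sp2 ✓
C1, C3, C4, C5, C8, C9 → 6 sp2 carbons.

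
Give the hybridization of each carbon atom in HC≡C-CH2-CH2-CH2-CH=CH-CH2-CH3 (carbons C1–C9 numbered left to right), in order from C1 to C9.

C1 has 2 σ bonds, plus two π bonds: steric number 2 → sp.
C2 — 2 σ bonds, plus two π bonds. Steric number 2, so sp.
C3 (4 σ bonds) has steric number 4: sp3.
C4: 4 σ bonds; 4 regions of electron density → sp3.
C5 has 4 σ bonds: steric number 4 → sp3.
C6 carries 3 σ bonds, plus one π bond, giving a steric number of 3, so it is sp2.
C7 is sp2: 3 σ bonds, plus one π bond, 3 electron-density regions.
C8 (4 σ bonds) has steric number 4: sp3.
C9: 4 σ bonds; 4 regions of electron density → sp3.

C1 sp, C2 sp, C3 sp3, C4 sp3, C5 sp3, C6 sp2, C7 sp2, C8 sp3, C9 sp3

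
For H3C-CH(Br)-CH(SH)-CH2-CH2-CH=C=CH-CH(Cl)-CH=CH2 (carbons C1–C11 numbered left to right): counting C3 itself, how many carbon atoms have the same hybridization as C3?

6

C3 is sp3 (only σ bonds).
C1: sp3 ✓
C2: sp3 ✓
C3: sp3 ✓
C4: sp3 ✓
C5: sp3 ✓
C6: sp2
C7: sp
C8: sp2
C9: sp3 ✓
C10: sp2
C11: sp2
6 carbons are sp3.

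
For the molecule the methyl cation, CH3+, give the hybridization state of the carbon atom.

sp2

Three σ bonds to H, empty p orbital → sp2, trigonal planar.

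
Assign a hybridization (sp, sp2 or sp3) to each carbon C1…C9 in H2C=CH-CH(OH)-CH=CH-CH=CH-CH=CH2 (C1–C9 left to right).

C1: 3 σ bonds, plus one π bond — 3 electron domains, sp2.
C2 carries 3 σ bonds, plus one π bond, giving a steric number of 3, so it is sp2.
C3 — 4 σ bonds. Steric number 4, so sp3.
C4 (3 σ bonds, plus one π bond) has steric number 3: sp2.
C5 carries 3 σ bonds, plus one π bond, giving a steric number of 3, so it is sp2.
C6: 3 σ bonds, plus one π bond; 3 regions of electron density → sp2.
C7: 3 σ bonds, plus one π bond; 3 regions of electron density → sp2.
C8 (3 σ bonds, plus one π bond) has steric number 3: sp2.
C9 is sp2: 3 σ bonds, plus one π bond, 3 electron-density regions.

C1 sp2, C2 sp2, C3 sp3, C4 sp2, C5 sp2, C6 sp2, C7 sp2, C8 sp2, C9 sp2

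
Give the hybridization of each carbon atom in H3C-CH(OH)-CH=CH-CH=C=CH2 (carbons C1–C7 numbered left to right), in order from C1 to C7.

C1 sp3, C2 sp3, C3 sp2, C4 sp2, C5 sp2, C6 sp, C7 sp2

C1 carries 4 σ bonds, giving a steric number of 4, so it is sp3.
C2 has 4 σ bonds: steric number 4 → sp3.
C3 — 3 σ bonds, plus one π bond. Steric number 3, so sp2.
C4 — 3 σ bonds, plus one π bond. Steric number 3, so sp2.
C5: 3 σ bonds, plus one π bond — 3 electron domains, sp2.
C6: 2 σ bonds, plus two π bonds — 2 electron domains, sp.
C7: 3 σ bonds, plus one π bond — 3 electron domains, sp2.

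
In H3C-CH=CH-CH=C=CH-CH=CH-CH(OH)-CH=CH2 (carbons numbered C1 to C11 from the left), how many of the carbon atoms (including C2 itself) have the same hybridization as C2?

8

C2 is sp2 (one π bond).
C1: sp3
C2: sp2 ✓
C3: sp2 ✓
C4: sp2 ✓
C5: sp
C6: sp2 ✓
C7: sp2 ✓
C8: sp2 ✓
C9: sp3
C10: sp2 ✓
C11: sp2 ✓
8 carbons are sp2.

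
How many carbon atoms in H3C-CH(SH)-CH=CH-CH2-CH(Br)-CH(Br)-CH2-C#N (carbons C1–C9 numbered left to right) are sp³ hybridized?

6

C1: sp3 ✓
C2: sp3 ✓
C3: sp2
C4: sp2
C5: sp3 ✓
C6: sp3 ✓
C7: sp3 ✓
C8: sp3 ✓
C9: sp
C1, C2, C5, C6, C7, C8 → 6 sp3 carbons.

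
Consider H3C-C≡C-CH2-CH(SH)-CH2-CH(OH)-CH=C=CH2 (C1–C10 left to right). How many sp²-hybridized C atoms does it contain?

2

C1: sp3
C2: sp
C3: sp
C4: sp3
C5: sp3
C6: sp3
C7: sp3
C8: sp2 ✓
C9: sp
C10: sp2 ✓
C8, C10 → 2 sp2 carbons.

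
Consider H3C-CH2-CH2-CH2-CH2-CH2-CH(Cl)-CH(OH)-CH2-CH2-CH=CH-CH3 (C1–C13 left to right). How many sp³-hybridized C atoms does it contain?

11

C1: sp3 ✓
C2: sp3 ✓
C3: sp3 ✓
C4: sp3 ✓
C5: sp3 ✓
C6: sp3 ✓
C7: sp3 ✓
C8: sp3 ✓
C9: sp3 ✓
C10: sp3 ✓
C11: sp2
C12: sp2
C13: sp3 ✓
C1, C2, C3, C4, C5, C6, C7, C8, C9, C10, C13 → 11 sp3 carbons.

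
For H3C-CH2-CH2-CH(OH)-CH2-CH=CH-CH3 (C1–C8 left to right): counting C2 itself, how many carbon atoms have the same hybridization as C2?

6

C2 is sp3 (only σ bonds).
C1: sp3 ✓
C2: sp3 ✓
C3: sp3 ✓
C4: sp3 ✓
C5: sp3 ✓
C6: sp2
C7: sp2
C8: sp3 ✓
6 carbons are sp3.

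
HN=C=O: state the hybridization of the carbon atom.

sp

The carbon atom: 2 σ bonds, plus two π bonds; 2 regions of electron density → sp.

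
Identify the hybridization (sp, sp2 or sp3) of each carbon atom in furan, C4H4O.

Each carbon atom has 3 σ bonds, plus one π bond: steric number 3 → sp2.

sp^2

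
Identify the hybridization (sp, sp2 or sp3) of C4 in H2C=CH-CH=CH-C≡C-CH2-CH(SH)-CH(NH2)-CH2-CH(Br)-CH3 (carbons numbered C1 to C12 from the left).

C4 — 3 σ bonds, plus one π bond. Steric number 3, so sp2.

sp²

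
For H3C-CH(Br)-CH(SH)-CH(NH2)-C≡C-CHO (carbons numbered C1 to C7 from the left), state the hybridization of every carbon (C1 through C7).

C1 — 4 σ bonds. Steric number 4, so sp3.
C2 is sp3: 4 σ bonds, 4 electron-density regions.
C3 has 4 σ bonds: steric number 4 → sp3.
C4 has 4 σ bonds: steric number 4 → sp3.
C5 — 2 σ bonds, plus two π bonds. Steric number 2, so sp.
C6: 2 σ bonds, plus two π bonds — 2 electron domains, sp.
C7 has 3 σ bonds, plus one π bond: steric number 3 → sp2.

C1 sp3, C2 sp3, C3 sp3, C4 sp3, C5 sp, C6 sp, C7 sp2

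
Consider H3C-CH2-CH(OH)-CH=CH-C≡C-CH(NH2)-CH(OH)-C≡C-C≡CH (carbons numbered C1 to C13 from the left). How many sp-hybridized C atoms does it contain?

C1: sp3
C2: sp3
C3: sp3
C4: sp2
C5: sp2
C6: sp ✓
C7: sp ✓
C8: sp3
C9: sp3
C10: sp ✓
C11: sp ✓
C12: sp ✓
C13: sp ✓
C6, C7, C10, C11, C12, C13 → 6 sp carbons.

6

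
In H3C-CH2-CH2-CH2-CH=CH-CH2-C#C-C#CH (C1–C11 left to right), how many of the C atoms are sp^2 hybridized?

2

C1: sp3
C2: sp3
C3: sp3
C4: sp3
C5: sp2 ✓
C6: sp2 ✓
C7: sp3
C8: sp
C9: sp
C10: sp
C11: sp
C5, C6 → 2 sp2 carbons.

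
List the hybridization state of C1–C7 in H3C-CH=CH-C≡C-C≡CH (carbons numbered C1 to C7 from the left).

C1 sp3, C2 sp2, C3 sp2, C4 sp, C5 sp, C6 sp, C7 sp

C1 carries 4 σ bonds, giving a steric number of 4, so it is sp3.
C2 — 3 σ bonds, plus one π bond. Steric number 3, so sp2.
C3: 3 σ bonds, plus one π bond; 3 regions of electron density → sp2.
C4: 2 σ bonds, plus two π bonds; 2 regions of electron density → sp.
C5 is sp: 2 σ bonds, plus two π bonds, 2 electron-density regions.
C6: 2 σ bonds, plus two π bonds; 2 regions of electron density → sp.
C7 is sp: 2 σ bonds, plus two π bonds, 2 electron-density regions.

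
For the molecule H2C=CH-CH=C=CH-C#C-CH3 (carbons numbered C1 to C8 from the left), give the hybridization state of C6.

C6: 2 σ bonds, plus two π bonds; 2 regions of electron density → sp.

sp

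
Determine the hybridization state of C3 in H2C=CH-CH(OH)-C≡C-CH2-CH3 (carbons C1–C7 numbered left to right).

C3 (4 σ bonds) has steric number 4: sp3.

sp3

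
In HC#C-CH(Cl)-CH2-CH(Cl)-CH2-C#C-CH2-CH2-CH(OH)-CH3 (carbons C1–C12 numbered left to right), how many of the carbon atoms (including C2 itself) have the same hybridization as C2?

C2 is sp (two π bonds).
C1: sp ✓
C2: sp ✓
C3: sp3
C4: sp3
C5: sp3
C6: sp3
C7: sp ✓
C8: sp ✓
C9: sp3
C10: sp3
C11: sp3
C12: sp3
4 carbons are sp.

4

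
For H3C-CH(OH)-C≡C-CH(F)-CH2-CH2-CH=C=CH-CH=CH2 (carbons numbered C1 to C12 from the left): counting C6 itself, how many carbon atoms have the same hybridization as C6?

C6 is sp3 (only σ bonds).
C1: sp3 ✓
C2: sp3 ✓
C3: sp
C4: sp
C5: sp3 ✓
C6: sp3 ✓
C7: sp3 ✓
C8: sp2
C9: sp
C10: sp2
C11: sp2
C12: sp2
5 carbons are sp3.

5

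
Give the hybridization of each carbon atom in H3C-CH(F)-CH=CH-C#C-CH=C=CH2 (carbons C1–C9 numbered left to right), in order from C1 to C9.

C1: 4 σ bonds; 4 regions of electron density → sp3.
C2 — 4 σ bonds. Steric number 4, so sp3.
C3 (3 σ bonds, plus one π bond) has steric number 3: sp2.
C4 is sp2: 3 σ bonds, plus one π bond, 3 electron-density regions.
C5 (2 σ bonds, plus two π bonds) has steric number 2: sp.
C6 has 2 σ bonds, plus two π bonds: steric number 2 → sp.
C7 is sp2: 3 σ bonds, plus one π bond, 3 electron-density regions.
C8 is sp: 2 σ bonds, plus two π bonds, 2 electron-density regions.
C9: 3 σ bonds, plus one π bond — 3 electron domains, sp2.

C1 sp3, C2 sp3, C3 sp2, C4 sp2, C5 sp, C6 sp, C7 sp2, C8 sp, C9 sp2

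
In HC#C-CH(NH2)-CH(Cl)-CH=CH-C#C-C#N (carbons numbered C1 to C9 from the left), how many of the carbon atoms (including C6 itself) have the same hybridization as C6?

C6 is sp2 (one π bond).
C1: sp
C2: sp
C3: sp3
C4: sp3
C5: sp2 ✓
C6: sp2 ✓
C7: sp
C8: sp
C9: sp
2 carbons are sp2.

2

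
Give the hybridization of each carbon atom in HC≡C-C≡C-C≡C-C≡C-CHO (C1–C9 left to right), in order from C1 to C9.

C1 sp, C2 sp, C3 sp, C4 sp, C5 sp, C6 sp, C7 sp, C8 sp, C9 sp2

C1 has 2 σ bonds, plus two π bonds: steric number 2 → sp.
C2: 2 σ bonds, plus two π bonds — 2 electron domains, sp.
C3 (2 σ bonds, plus two π bonds) has steric number 2: sp.
C4 carries 2 σ bonds, plus two π bonds, giving a steric number of 2, so it is sp.
C5 is sp: 2 σ bonds, plus two π bonds, 2 electron-density regions.
C6 is sp: 2 σ bonds, plus two π bonds, 2 electron-density regions.
C7 carries 2 σ bonds, plus two π bonds, giving a steric number of 2, so it is sp.
C8: 2 σ bonds, plus two π bonds; 2 regions of electron density → sp.
C9 has 3 σ bonds, plus one π bond: steric number 3 → sp2.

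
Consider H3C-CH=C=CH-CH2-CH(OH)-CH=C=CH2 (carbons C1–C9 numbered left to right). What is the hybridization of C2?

sp2

C2 — 3 σ bonds, plus one π bond. Steric number 3, so sp2.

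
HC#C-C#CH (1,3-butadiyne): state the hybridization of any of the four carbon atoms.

Every carbon is part of a C≡C triple bond: two σ regions → sp.

sp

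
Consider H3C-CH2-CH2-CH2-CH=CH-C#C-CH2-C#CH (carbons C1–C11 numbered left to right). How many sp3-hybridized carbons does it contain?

5

C1: sp3 ✓
C2: sp3 ✓
C3: sp3 ✓
C4: sp3 ✓
C5: sp2
C6: sp2
C7: sp
C8: sp
C9: sp3 ✓
C10: sp
C11: sp
C1, C2, C3, C4, C9 → 5 sp3 carbons.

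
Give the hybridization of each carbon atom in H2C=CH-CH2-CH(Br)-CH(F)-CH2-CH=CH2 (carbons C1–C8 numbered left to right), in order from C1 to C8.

C1: 3 σ bonds, plus one π bond — 3 electron domains, sp2.
C2 — 3 σ bonds, plus one π bond. Steric number 3, so sp2.
C3 — 4 σ bonds. Steric number 4, so sp3.
C4: 4 σ bonds — 4 electron domains, sp3.
C5 has 4 σ bonds: steric number 4 → sp3.
C6 — 4 σ bonds. Steric number 4, so sp3.
C7 has 3 σ bonds, plus one π bond: steric number 3 → sp2.
C8: 3 σ bonds, plus one π bond — 3 electron domains, sp2.

C1 sp2, C2 sp2, C3 sp3, C4 sp3, C5 sp3, C6 sp3, C7 sp2, C8 sp2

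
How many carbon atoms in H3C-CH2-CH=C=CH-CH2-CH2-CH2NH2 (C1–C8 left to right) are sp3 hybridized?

C1: sp3 ✓
C2: sp3 ✓
C3: sp2
C4: sp
C5: sp2
C6: sp3 ✓
C7: sp3 ✓
C8: sp3 ✓
C1, C2, C6, C7, C8 → 5 sp3 carbons.

5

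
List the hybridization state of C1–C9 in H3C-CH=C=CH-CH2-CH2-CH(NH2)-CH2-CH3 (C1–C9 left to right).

C1 — 4 σ bonds. Steric number 4, so sp3.
C2 is sp2: 3 σ bonds, plus one π bond, 3 electron-density regions.
C3 — 2 σ bonds, plus two π bonds. Steric number 2, so sp.
C4 — 3 σ bonds, plus one π bond. Steric number 3, so sp2.
C5 (4 σ bonds) has steric number 4: sp3.
C6: 4 σ bonds; 4 regions of electron density → sp3.
C7 — 4 σ bonds. Steric number 4, so sp3.
C8 has 4 σ bonds: steric number 4 → sp3.
C9 (4 σ bonds) has steric number 4: sp3.

C1 sp3, C2 sp2, C3 sp, C4 sp2, C5 sp3, C6 sp3, C7 sp3, C8 sp3, C9 sp3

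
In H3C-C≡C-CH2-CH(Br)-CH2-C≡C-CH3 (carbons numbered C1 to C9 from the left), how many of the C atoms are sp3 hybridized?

5

C1: sp3 ✓
C2: sp
C3: sp
C4: sp3 ✓
C5: sp3 ✓
C6: sp3 ✓
C7: sp
C8: sp
C9: sp3 ✓
C1, C4, C5, C6, C9 → 5 sp3 carbons.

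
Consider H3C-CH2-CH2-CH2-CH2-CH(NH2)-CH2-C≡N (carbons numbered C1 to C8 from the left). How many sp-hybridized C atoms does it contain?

C1: sp3
C2: sp3
C3: sp3
C4: sp3
C5: sp3
C6: sp3
C7: sp3
C8: sp ✓
C8 → 1 sp carbon.

1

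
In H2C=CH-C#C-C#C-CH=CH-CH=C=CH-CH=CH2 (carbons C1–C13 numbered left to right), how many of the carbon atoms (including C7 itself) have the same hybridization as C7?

8

C7 is sp2 (one π bond).
C1: sp2 ✓
C2: sp2 ✓
C3: sp
C4: sp
C5: sp
C6: sp
C7: sp2 ✓
C8: sp2 ✓
C9: sp2 ✓
C10: sp
C11: sp2 ✓
C12: sp2 ✓
C13: sp2 ✓
8 carbons are sp2.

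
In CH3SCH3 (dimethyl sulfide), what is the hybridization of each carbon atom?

sp³

Each carbon atom is sp3: 4 σ bonds, 4 electron-density regions.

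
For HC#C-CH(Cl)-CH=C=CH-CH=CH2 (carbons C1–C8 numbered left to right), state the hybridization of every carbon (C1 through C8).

C1 sp, C2 sp, C3 sp3, C4 sp2, C5 sp, C6 sp2, C7 sp2, C8 sp2

C1 — 2 σ bonds, plus two π bonds. Steric number 2, so sp.
C2 (2 σ bonds, plus two π bonds) has steric number 2: sp.
C3: 4 σ bonds — 4 electron domains, sp3.
C4 is sp2: 3 σ bonds, plus one π bond, 3 electron-density regions.
C5: 2 σ bonds, plus two π bonds — 2 electron domains, sp.
C6 carries 3 σ bonds, plus one π bond, giving a steric number of 3, so it is sp2.
C7 (3 σ bonds, plus one π bond) has steric number 3: sp2.
C8 — 3 σ bonds, plus one π bond. Steric number 3, so sp2.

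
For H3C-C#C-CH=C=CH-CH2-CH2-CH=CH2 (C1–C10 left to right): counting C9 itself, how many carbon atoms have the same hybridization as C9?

4

C9 is sp2 (one π bond).
C1: sp3
C2: sp
C3: sp
C4: sp2 ✓
C5: sp
C6: sp2 ✓
C7: sp3
C8: sp3
C9: sp2 ✓
C10: sp2 ✓
4 carbons are sp2.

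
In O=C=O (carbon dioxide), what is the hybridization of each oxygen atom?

sp^2

One σ bond + two lone pairs = steric number 3 → sp2.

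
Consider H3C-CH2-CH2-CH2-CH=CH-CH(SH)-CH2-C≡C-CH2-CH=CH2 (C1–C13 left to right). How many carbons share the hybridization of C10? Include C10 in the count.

C10 is sp (two π bonds).
C1: sp3
C2: sp3
C3: sp3
C4: sp3
C5: sp2
C6: sp2
C7: sp3
C8: sp3
C9: sp ✓
C10: sp ✓
C11: sp3
C12: sp2
C13: sp2
2 carbons are sp.

2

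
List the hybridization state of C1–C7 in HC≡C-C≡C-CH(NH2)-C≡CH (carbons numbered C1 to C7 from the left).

C1 is sp: 2 σ bonds, plus two π bonds, 2 electron-density regions.
C2 has 2 σ bonds, plus two π bonds: steric number 2 → sp.
C3: 2 σ bonds, plus two π bonds; 2 regions of electron density → sp.
C4 — 2 σ bonds, plus two π bonds. Steric number 2, so sp.
C5: 4 σ bonds — 4 electron domains, sp3.
C6 is sp: 2 σ bonds, plus two π bonds, 2 electron-density regions.
C7: 2 σ bonds, plus two π bonds — 2 electron domains, sp.

C1 sp, C2 sp, C3 sp, C4 sp, C5 sp3, C6 sp, C7 sp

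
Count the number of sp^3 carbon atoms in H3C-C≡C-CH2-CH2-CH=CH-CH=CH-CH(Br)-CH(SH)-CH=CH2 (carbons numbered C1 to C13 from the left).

C1: sp3 ✓
C2: sp
C3: sp
C4: sp3 ✓
C5: sp3 ✓
C6: sp2
C7: sp2
C8: sp2
C9: sp2
C10: sp3 ✓
C11: sp3 ✓
C12: sp2
C13: sp2
C1, C4, C5, C10, C11 → 5 sp3 carbons.

5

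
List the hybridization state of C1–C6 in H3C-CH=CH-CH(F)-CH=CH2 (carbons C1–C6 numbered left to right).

C1 carries 4 σ bonds, giving a steric number of 4, so it is sp3.
C2 carries 3 σ bonds, plus one π bond, giving a steric number of 3, so it is sp2.
C3 carries 3 σ bonds, plus one π bond, giving a steric number of 3, so it is sp2.
C4 carries 4 σ bonds, giving a steric number of 4, so it is sp3.
C5 carries 3 σ bonds, plus one π bond, giving a steric number of 3, so it is sp2.
C6 — 3 σ bonds, plus one π bond. Steric number 3, so sp2.

C1 sp3, C2 sp2, C3 sp2, C4 sp3, C5 sp2, C6 sp2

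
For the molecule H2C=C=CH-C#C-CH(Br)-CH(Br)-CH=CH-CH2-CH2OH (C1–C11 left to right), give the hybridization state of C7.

C7: 4 σ bonds — 4 electron domains, sp3.

sp3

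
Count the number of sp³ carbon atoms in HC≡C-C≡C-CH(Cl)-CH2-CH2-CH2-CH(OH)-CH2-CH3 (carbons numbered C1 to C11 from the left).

C1: sp
C2: sp
C3: sp
C4: sp
C5: sp3 ✓
C6: sp3 ✓
C7: sp3 ✓
C8: sp3 ✓
C9: sp3 ✓
C10: sp3 ✓
C11: sp3 ✓
C5, C6, C7, C8, C9, C10, C11 → 7 sp3 carbons.

7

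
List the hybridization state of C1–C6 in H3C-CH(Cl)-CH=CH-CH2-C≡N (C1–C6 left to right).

C1 — 4 σ bonds. Steric number 4, so sp3.
C2 carries 4 σ bonds, giving a steric number of 4, so it is sp3.
C3: 3 σ bonds, plus one π bond; 3 regions of electron density → sp2.
C4 has 3 σ bonds, plus one π bond: steric number 3 → sp2.
C5 carries 4 σ bonds, giving a steric number of 4, so it is sp3.
C6 has 2 σ bonds, plus two π bonds: steric number 2 → sp.

C1 sp3, C2 sp3, C3 sp2, C4 sp2, C5 sp3, C6 sp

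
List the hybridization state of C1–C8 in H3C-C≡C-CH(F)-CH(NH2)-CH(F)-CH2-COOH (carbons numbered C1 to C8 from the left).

C1 sp3, C2 sp, C3 sp, C4 sp3, C5 sp3, C6 sp3, C7 sp3, C8 sp2

C1 is sp3: 4 σ bonds, 4 electron-density regions.
C2 (2 σ bonds, plus two π bonds) has steric number 2: sp.
C3: 2 σ bonds, plus two π bonds; 2 regions of electron density → sp.
C4 (4 σ bonds) has steric number 4: sp3.
C5 has 4 σ bonds: steric number 4 → sp3.
C6 has 4 σ bonds: steric number 4 → sp3.
C7: 4 σ bonds; 4 regions of electron density → sp3.
C8: 3 σ bonds, plus one π bond; 3 regions of electron density → sp2.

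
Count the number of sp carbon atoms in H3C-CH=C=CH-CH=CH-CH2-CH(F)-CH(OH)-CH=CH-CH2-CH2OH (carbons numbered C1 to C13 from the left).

1

C1: sp3
C2: sp2
C3: sp ✓
C4: sp2
C5: sp2
C6: sp2
C7: sp3
C8: sp3
C9: sp3
C10: sp2
C11: sp2
C12: sp3
C13: sp3
C3 → 1 sp carbon.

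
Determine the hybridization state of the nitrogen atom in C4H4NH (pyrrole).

N has three σ bonds; its lone pair occupies the p orbital and is part of the aromatic π system, so N is sp2 (not the sp3 a naive steric count of 4 would give).

sp2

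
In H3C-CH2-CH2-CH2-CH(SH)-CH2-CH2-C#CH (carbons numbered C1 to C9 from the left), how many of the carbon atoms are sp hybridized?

2

C1: sp3
C2: sp3
C3: sp3
C4: sp3
C5: sp3
C6: sp3
C7: sp3
C8: sp ✓
C9: sp ✓
C8, C9 → 2 sp carbons.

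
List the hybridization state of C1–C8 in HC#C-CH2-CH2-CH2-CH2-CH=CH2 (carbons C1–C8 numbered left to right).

C1 has 2 σ bonds, plus two π bonds: steric number 2 → sp.
C2 (2 σ bonds, plus two π bonds) has steric number 2: sp.
C3 has 4 σ bonds: steric number 4 → sp3.
C4 is sp3: 4 σ bonds, 4 electron-density regions.
C5 has 4 σ bonds: steric number 4 → sp3.
C6 has 4 σ bonds: steric number 4 → sp3.
C7 carries 3 σ bonds, plus one π bond, giving a steric number of 3, so it is sp2.
C8 has 3 σ bonds, plus one π bond: steric number 3 → sp2.

C1 sp, C2 sp, C3 sp3, C4 sp3, C5 sp3, C6 sp3, C7 sp2, C8 sp2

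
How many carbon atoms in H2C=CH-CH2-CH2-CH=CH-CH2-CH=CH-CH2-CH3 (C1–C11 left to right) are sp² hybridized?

6

C1: sp2 ✓
C2: sp2 ✓
C3: sp3
C4: sp3
C5: sp2 ✓
C6: sp2 ✓
C7: sp3
C8: sp2 ✓
C9: sp2 ✓
C10: sp3
C11: sp3
C1, C2, C5, C6, C8, C9 → 6 sp2 carbons.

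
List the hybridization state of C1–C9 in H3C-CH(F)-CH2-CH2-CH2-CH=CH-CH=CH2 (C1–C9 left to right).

C1 sp3, C2 sp3, C3 sp3, C4 sp3, C5 sp3, C6 sp2, C7 sp2, C8 sp2, C9 sp2

C1 (4 σ bonds) has steric number 4: sp3.
C2 is sp3: 4 σ bonds, 4 electron-density regions.
C3: 4 σ bonds — 4 electron domains, sp3.
C4 is sp3: 4 σ bonds, 4 electron-density regions.
C5 carries 4 σ bonds, giving a steric number of 4, so it is sp3.
C6: 3 σ bonds, plus one π bond; 3 regions of electron density → sp2.
C7: 3 σ bonds, plus one π bond — 3 electron domains, sp2.
C8: 3 σ bonds, plus one π bond — 3 electron domains, sp2.
C9 carries 3 σ bonds, plus one π bond, giving a steric number of 3, so it is sp2.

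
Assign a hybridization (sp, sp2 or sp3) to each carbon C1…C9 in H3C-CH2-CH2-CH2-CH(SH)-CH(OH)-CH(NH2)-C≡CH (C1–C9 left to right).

C1 is sp3: 4 σ bonds, 4 electron-density regions.
C2 — 4 σ bonds. Steric number 4, so sp3.
C3 has 4 σ bonds: steric number 4 → sp3.
C4 carries 4 σ bonds, giving a steric number of 4, so it is sp3.
C5: 4 σ bonds — 4 electron domains, sp3.
C6 (4 σ bonds) has steric number 4: sp3.
C7 — 4 σ bonds. Steric number 4, so sp3.
C8 — 2 σ bonds, plus two π bonds. Steric number 2, so sp.
C9 — 2 σ bonds, plus two π bonds. Steric number 2, so sp.

C1 sp3, C2 sp3, C3 sp3, C4 sp3, C5 sp3, C6 sp3, C7 sp3, C8 sp, C9 sp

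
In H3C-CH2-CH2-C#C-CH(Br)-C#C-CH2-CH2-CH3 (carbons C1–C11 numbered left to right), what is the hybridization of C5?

C5 (2 σ bonds, plus two π bonds) has steric number 2: sp.

sp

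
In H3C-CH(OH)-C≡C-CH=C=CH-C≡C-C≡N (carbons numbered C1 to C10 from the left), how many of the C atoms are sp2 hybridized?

2

C1: sp3
C2: sp3
C3: sp
C4: sp
C5: sp2 ✓
C6: sp
C7: sp2 ✓
C8: sp
C9: sp
C10: sp
C5, C7 → 2 sp2 carbons.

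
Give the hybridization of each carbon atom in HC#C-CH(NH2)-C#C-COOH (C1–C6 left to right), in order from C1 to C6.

C1 carries 2 σ bonds, plus two π bonds, giving a steric number of 2, so it is sp.
C2: 2 σ bonds, plus two π bonds; 2 regions of electron density → sp.
C3: 4 σ bonds; 4 regions of electron density → sp3.
C4 — 2 σ bonds, plus two π bonds. Steric number 2, so sp.
C5 is sp: 2 σ bonds, plus two π bonds, 2 electron-density regions.
C6: 3 σ bonds, plus one π bond; 3 regions of electron density → sp2.

C1 sp, C2 sp, C3 sp3, C4 sp, C5 sp, C6 sp2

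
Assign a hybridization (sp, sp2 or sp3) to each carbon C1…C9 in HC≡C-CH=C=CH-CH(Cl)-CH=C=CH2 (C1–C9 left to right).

C1 sp, C2 sp, C3 sp2, C4 sp, C5 sp2, C6 sp3, C7 sp2, C8 sp, C9 sp2

C1 carries 2 σ bonds, plus two π bonds, giving a steric number of 2, so it is sp.
C2 (2 σ bonds, plus two π bonds) has steric number 2: sp.
C3 is sp2: 3 σ bonds, plus one π bond, 3 electron-density regions.
C4 is sp: 2 σ bonds, plus two π bonds, 2 electron-density regions.
C5 (3 σ bonds, plus one π bond) has steric number 3: sp2.
C6 has 4 σ bonds: steric number 4 → sp3.
C7 carries 3 σ bonds, plus one π bond, giving a steric number of 3, so it is sp2.
C8 is sp: 2 σ bonds, plus two π bonds, 2 electron-density regions.
C9 has 3 σ bonds, plus one π bond: steric number 3 → sp2.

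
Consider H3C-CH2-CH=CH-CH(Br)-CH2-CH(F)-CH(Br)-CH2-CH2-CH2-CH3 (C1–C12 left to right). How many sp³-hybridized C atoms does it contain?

10

C1: sp3 ✓
C2: sp3 ✓
C3: sp2
C4: sp2
C5: sp3 ✓
C6: sp3 ✓
C7: sp3 ✓
C8: sp3 ✓
C9: sp3 ✓
C10: sp3 ✓
C11: sp3 ✓
C12: sp3 ✓
C1, C2, C5, C6, C7, C8, C9, C10, C11, C12 → 10 sp3 carbons.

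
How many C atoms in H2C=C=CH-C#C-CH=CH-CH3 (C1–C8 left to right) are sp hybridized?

3

C1: sp2
C2: sp ✓
C3: sp2
C4: sp ✓
C5: sp ✓
C6: sp2
C7: sp2
C8: sp3
C2, C4, C5 → 3 sp carbons.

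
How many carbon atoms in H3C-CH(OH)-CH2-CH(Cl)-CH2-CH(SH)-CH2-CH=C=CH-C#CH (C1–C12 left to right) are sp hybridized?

3

C1: sp3
C2: sp3
C3: sp3
C4: sp3
C5: sp3
C6: sp3
C7: sp3
C8: sp2
C9: sp ✓
C10: sp2
C11: sp ✓
C12: sp ✓
C9, C11, C12 → 3 sp carbons.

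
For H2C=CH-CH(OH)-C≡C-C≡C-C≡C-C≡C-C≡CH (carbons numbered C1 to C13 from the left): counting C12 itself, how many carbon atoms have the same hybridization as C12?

C12 is sp (two π bonds).
C1: sp2
C2: sp2
C3: sp3
C4: sp ✓
C5: sp ✓
C6: sp ✓
C7: sp ✓
C8: sp ✓
C9: sp ✓
C10: sp ✓
C11: sp ✓
C12: sp ✓
C13: sp ✓
10 carbons are sp.

10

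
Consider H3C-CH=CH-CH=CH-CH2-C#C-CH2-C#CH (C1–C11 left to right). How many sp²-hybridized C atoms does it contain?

C1: sp3
C2: sp2 ✓
C3: sp2 ✓
C4: sp2 ✓
C5: sp2 ✓
C6: sp3
C7: sp
C8: sp
C9: sp3
C10: sp
C11: sp
C2, C3, C4, C5 → 4 sp2 carbons.

4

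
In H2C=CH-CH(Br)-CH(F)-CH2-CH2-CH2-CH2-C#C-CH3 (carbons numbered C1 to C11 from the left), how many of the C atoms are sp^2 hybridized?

C1: sp2 ✓
C2: sp2 ✓
C3: sp3
C4: sp3
C5: sp3
C6: sp3
C7: sp3
C8: sp3
C9: sp
C10: sp
C11: sp3
C1, C2 → 2 sp2 carbons.

2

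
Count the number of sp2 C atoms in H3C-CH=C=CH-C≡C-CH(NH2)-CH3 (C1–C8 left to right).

2

C1: sp3
C2: sp2 ✓
C3: sp
C4: sp2 ✓
C5: sp
C6: sp
C7: sp3
C8: sp3
C2, C4 → 2 sp2 carbons.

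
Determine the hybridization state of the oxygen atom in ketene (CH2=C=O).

The oxygen atom: 1 σ bond and 2 lone pairs, plus one π bond — 3 electron domains, sp2.

sp^2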